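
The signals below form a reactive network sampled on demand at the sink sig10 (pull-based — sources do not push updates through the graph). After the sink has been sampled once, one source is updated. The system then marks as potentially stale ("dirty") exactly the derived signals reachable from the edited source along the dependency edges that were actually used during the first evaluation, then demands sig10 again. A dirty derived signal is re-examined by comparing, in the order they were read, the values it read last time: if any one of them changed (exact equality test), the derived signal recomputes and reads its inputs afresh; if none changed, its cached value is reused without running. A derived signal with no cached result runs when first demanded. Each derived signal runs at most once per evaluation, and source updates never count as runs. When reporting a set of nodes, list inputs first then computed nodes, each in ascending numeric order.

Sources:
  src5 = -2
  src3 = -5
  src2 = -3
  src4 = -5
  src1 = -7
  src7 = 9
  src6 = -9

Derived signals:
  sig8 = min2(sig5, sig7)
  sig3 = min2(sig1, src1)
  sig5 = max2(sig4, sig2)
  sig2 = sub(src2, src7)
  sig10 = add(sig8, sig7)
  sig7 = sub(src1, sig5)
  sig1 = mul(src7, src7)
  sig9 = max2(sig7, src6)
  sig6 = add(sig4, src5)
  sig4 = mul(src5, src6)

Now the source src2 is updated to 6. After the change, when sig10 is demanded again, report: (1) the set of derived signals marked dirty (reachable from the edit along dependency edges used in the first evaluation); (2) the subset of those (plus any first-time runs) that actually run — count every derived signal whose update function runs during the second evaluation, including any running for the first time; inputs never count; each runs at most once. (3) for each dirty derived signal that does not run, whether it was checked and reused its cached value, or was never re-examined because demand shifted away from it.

Initial pass — values computed on the first demand:
  sig2 = sub(-3, 9) = -12
  sig4 = mul(-2, -9) = 18
  sig5 = max2(18, -12) = 18
  sig7 = sub(-7, 18) = -25
  sig8 = min2(18, -25) = -25
  sig10 = add(-25, -25) = -50

Second demand — change propagation:
  sig2: re-runs because src2 -3->6; new result -3.
  sig5: re-runs because sig2 -12->-3; new result 18 (unchanged).
  sig7: re-examined; everything it read last time is the same (src1 unchanged, sig5 unchanged) — cache -25 kept, no run.
  sig8: re-examined; everything it read last time is the same (sig5 unchanged, sig7 unchanged) — cache -25 kept, no run.
  sig10: re-examined; everything it read last time is the same (sig8 unchanged, sig7 unchanged) — cache -50 kept, no run.

The important point: sig5 recomputes to an identical value, and the output ends up unchanged.

Dirty set: sig2, sig5, sig7, sig8, sig10.
Run set: sig2, sig5 (2 run).
Re-examined without running (cache reused): sig7, sig8, sig10.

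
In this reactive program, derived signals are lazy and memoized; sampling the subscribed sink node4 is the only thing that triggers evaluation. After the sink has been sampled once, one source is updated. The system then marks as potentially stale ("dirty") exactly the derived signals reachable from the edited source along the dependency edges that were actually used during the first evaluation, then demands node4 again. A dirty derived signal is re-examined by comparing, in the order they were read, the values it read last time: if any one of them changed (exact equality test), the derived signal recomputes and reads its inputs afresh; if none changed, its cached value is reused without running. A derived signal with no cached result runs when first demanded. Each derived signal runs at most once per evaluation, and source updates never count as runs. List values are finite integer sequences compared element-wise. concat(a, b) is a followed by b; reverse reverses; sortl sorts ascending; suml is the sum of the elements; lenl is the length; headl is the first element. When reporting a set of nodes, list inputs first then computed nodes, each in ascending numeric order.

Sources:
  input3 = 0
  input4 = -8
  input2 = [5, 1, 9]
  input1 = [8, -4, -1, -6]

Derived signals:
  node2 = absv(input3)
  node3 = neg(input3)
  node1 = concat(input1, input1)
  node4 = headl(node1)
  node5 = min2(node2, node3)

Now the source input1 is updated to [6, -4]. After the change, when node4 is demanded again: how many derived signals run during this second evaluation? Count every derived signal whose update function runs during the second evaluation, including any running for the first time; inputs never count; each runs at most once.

2 derived signals run: node1, node4.

First demand of the output computes:
  node1 = concat([8, -4, -1, -6], [8, -4, -1, -6]) = [8, -4, -1, -6, 8, -4, -1, -6]
  node4 = headl([8, -4, -1, -6, 8, -4, -1, -6]) = 8

After the edit, cleaning proceeds:
  node1: a read changed (input1 [8, -4, -1, -6]->[6, -4]; input1 [8, -4, -1, -6]->[6, -4]) — executes, giving [6, -4, 6, -4].
  node4: a read changed (node1 [8, -4, -1, -6, 8, -4, -1, -6]->[6, -4, 6, -4]) — executes, giving 6.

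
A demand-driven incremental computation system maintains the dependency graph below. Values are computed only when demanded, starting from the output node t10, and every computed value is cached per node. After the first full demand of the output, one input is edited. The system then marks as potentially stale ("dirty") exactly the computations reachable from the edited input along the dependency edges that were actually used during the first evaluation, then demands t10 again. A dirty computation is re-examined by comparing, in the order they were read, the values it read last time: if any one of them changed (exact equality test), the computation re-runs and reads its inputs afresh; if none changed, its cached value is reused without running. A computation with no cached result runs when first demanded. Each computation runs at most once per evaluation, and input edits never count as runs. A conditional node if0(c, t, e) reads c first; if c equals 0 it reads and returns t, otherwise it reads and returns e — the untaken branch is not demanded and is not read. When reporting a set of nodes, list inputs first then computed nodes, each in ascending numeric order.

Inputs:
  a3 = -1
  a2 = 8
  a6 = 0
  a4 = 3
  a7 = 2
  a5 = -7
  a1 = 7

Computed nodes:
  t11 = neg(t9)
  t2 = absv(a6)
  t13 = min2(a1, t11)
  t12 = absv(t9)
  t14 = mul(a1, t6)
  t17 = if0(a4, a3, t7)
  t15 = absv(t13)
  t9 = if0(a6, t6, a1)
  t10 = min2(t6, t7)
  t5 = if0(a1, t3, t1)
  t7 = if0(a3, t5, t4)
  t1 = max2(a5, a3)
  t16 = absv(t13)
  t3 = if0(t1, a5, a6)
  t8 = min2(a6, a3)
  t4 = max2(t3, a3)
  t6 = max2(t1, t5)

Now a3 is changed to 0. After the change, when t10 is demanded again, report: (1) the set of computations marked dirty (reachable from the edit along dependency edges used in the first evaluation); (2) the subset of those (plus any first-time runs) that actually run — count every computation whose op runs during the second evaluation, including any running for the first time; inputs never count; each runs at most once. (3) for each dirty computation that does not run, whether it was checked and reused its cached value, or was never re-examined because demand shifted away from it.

Marked dirty: t1, t3, t4, t5, t6, t7, t10.
Computations that run: t1, t5, t6, t7, t10 — 5 in total.
Never re-examined (demand shifted away): t3, t4.
Key observation: a condition flipped, so demand moved to the other branch — t3, t4 are never re-examined.

First evaluation (everything demanded from the output):
  t1 = max2(-7, -1) = -1
  t3 = if0(t1=-1 -> else branch a6) = 0
  t4 = max2(0, -1) = 0
  t5 = if0(a1=7 -> else branch t1) = -1
  t6 = max2(-1, -1) = -1
  t7 = if0(a3=-1 -> else branch t4) = 0
  t10 = min2(-1, 0) = -1

Propagation after the edit:
  t1: runs — a3 -1->0; result 0.
  t3: marked dirty but never re-examined — demand shifted away from it.
  t4: marked dirty but never re-examined — demand shifted away from it.
  t5: runs — t1 -1->0; result 0.
  t6: runs — t1 -1->0; t5 -1->0; result 0.
  t7: runs — a3 -1->0; result 0 (same value as before).
  t10: runs — t6 -1->0; result 0.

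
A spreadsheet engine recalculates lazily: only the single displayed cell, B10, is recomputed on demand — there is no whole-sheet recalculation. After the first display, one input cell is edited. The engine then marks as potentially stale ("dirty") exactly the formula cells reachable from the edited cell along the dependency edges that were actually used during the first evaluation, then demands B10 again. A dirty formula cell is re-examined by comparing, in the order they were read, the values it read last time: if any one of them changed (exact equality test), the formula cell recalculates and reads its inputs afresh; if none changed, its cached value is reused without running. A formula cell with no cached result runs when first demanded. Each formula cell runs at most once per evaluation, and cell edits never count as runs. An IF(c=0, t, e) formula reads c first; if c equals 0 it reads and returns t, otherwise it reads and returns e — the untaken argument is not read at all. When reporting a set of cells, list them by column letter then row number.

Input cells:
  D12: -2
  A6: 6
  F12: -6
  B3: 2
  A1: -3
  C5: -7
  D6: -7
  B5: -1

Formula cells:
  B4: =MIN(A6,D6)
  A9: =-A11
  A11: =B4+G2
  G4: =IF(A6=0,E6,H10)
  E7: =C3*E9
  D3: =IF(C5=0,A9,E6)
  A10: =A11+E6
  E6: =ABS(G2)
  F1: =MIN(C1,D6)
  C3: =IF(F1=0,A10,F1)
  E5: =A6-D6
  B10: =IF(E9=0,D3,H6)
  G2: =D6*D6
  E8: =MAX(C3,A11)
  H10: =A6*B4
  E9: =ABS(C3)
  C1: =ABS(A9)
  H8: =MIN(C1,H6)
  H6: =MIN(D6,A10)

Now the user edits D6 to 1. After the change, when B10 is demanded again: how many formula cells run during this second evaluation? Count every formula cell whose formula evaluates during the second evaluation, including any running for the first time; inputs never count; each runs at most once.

Formula cells that run: A9, A10, A11, B4, B10, C1, C3, E6, E9, F1, G2, H6 — 12 in total.

First evaluation (everything demanded from the output):
  B4 = MIN(6, -7) = -7
  G2 = -7 * -7 = 49
  A11 = -7 + 49 = 42
  A9 = -(42) = -42
  C1 = ABS(-42) = 42
  E6 = ABS(49) = 49
  A10 = 42 + 49 = 91
  F1 = MIN(42, -7) = -7
  C3 = IF(F1=0: F1=-7 -> else branch F1) = -7
  E9 = ABS(-7) = 7
  H6 = MIN(-7, 91) = -7
  B10 = IF(E9=0: E9=7 -> else branch H6) = -7

Propagation after the edit:
  B4: runs — D6 -7->1; result 1.
  G2: runs — D6 -7->1; D6 -7->1; result 1.
  A11: runs — B4 -7->1; G2 49->1; result 2.
  A9: runs — A11 42->2; result -2.
  C1: runs — A9 -42->-2; result 2.
  E6: runs — G2 49->1; result 1.
  A10: runs — A11 42->2; E6 49->1; result 3.
  F1: runs — C1 42->2; D6 -7->1; result 1.
  C3: runs — F1 -7->1; F1 -7->1; result 1.
  E9: runs — C3 -7->1; result 1.
  H6: runs — D6 -7->1; A10 91->3; result 1.
  B10: runs — E9 7->1; H6 -7->1; result 1.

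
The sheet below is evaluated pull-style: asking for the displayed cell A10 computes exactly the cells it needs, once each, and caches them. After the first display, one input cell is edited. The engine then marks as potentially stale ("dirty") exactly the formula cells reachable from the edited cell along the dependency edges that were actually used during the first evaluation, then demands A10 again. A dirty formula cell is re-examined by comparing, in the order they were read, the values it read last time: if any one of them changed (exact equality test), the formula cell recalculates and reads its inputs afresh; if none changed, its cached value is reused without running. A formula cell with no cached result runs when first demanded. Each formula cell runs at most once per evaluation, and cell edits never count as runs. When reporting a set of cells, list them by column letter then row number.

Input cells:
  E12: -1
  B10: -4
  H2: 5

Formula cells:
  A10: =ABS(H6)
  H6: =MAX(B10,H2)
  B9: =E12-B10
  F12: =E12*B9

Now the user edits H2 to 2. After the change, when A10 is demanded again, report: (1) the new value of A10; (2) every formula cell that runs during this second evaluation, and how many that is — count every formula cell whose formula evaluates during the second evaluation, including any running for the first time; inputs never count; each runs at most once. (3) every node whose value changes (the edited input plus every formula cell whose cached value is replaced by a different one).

First demand of the output computes:
  H6 = MAX(-4, 5) = 5
  A10 = ABS(5) = 5

After the edit, cleaning proceeds:
  H6: a read changed (H2 5->2) — executes, giving 2.
  A10: a read changed (H6 5->2) — executes, giving 2.

Demanding A10 again yields 2.
2 formula cells run: A10, H6.
The nodes whose values change: A10, H2, H6.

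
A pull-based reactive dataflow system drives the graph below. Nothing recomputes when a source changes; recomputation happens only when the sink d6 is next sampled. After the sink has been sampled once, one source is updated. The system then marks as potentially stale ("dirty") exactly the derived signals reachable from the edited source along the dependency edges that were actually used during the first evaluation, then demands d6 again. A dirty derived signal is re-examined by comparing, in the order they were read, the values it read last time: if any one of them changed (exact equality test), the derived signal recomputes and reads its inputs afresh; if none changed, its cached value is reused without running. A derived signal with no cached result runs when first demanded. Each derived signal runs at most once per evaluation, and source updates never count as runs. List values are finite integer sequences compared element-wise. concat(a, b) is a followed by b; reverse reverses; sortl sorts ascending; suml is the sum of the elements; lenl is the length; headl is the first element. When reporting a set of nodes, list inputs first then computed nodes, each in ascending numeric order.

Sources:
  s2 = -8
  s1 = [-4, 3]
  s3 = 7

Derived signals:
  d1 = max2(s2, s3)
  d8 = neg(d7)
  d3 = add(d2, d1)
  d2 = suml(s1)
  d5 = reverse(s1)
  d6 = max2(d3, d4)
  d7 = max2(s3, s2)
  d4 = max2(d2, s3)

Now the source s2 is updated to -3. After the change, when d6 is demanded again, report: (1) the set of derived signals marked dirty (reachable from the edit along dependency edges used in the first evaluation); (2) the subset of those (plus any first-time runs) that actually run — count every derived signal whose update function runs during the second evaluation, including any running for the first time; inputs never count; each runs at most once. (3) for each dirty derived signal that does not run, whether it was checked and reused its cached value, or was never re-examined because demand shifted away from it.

First evaluation (everything demanded from the output):
  d1 = max2(-8, 7) = 7
  d2 = suml([-4, 3]) = -1
  d3 = add(-1, 7) = 6
  d4 = max2(-1, 7) = 7
  d6 = max2(6, 7) = 7

Propagation after the edit:
  d1: runs — s2 -8->-3; result 7 (same value as before).
  d3: checked — values it read are unchanged (d2 unchanged, d1 unchanged); reused cached 6 without running.
  d6: checked — values it read are unchanged (d3 unchanged, d4 unchanged); reused cached 7 without running.

Key observation: the change is absorbed at d1 — it re-runs but produces the same value, and the output's value is unchanged.

Marked dirty: d1, d3, d6.
Derived signals that run: d1 — 1 in total.
Checked but reused from cache: d3, d6.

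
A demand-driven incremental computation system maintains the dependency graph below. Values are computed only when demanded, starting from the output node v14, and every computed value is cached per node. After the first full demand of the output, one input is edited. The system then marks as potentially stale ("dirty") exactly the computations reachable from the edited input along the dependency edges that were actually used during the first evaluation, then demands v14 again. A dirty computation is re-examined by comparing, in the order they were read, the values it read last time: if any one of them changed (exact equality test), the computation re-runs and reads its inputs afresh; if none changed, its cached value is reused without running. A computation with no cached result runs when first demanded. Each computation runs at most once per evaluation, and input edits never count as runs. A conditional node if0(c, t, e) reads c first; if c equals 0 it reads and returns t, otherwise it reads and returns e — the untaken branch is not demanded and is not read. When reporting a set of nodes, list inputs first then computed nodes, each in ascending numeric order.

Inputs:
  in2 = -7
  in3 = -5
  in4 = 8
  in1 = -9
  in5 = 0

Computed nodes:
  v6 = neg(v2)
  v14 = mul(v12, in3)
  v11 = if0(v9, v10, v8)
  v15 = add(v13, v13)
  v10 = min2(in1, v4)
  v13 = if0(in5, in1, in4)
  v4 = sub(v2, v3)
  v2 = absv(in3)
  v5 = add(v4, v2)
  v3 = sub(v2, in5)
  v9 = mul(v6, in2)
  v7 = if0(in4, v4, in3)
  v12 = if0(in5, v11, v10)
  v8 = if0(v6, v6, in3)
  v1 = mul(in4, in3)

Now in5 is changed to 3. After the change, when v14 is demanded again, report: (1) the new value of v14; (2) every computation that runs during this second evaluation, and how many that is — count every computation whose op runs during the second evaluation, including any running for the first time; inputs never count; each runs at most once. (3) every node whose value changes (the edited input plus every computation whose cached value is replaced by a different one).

New value of v14: 45.
Computations that run: v3, v4, v10, v12, v14 — 5 in total.
Values that change: in5, v12, v14.
Key observation: a condition flipped, so demand reaches new nodes — v3, v4, v10 run for the first time.

First evaluation (everything demanded from the output):
  v2 = absv(-5) = 5
  v6 = neg(5) = -5
  v8 = if0(v6=-5 -> else branch in3) = -5
  v9 = mul(-5, -7) = 35
  v11 = if0(v9=35 -> else branch v8) = -5
  v12 = if0(in5=0 -> then branch v11) = -5
  v14 = mul(-5, -5) = 25

Propagation after the edit:
  v3: demanded for the first time — runs, produces 2.
  v4: demanded for the first time — runs, produces 3.
  v10: demanded for the first time — runs, produces -9.
  v12: runs — in5 0->3; result -9.
  v14: runs — v12 -5->-9; result 45.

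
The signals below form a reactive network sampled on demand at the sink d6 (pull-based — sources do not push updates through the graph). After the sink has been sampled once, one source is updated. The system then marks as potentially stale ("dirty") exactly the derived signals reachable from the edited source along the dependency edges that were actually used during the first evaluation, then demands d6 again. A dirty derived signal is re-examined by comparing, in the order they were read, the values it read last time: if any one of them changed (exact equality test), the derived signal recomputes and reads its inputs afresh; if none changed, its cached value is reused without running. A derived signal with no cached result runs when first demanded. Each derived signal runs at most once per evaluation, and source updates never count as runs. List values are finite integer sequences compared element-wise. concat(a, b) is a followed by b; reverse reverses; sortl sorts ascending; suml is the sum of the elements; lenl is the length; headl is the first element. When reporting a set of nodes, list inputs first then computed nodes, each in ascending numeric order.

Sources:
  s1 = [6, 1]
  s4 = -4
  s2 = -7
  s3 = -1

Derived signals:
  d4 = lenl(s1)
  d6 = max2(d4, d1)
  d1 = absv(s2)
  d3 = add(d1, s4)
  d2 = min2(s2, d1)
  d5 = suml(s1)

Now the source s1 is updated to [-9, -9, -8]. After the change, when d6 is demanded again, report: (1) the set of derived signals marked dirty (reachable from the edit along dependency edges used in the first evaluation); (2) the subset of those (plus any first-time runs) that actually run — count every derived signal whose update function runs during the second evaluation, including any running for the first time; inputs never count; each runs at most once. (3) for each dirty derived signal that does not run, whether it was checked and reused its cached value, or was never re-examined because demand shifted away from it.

Dirty set: d4, d6.
Run set: d4, d6 (2 run).
All dirty derived signals ended up running.

Initial pass — values computed on the first demand:
  d1 = absv(-7) = 7
  d4 = lenl([6, 1]) = 2
  d6 = max2(2, 7) = 7

Second demand — change propagation:
  d4: re-runs because s1 [6, 1]->[-9, -9, -8]; new result 3.
  d6: re-runs because d4 2->3; new result 7 (unchanged).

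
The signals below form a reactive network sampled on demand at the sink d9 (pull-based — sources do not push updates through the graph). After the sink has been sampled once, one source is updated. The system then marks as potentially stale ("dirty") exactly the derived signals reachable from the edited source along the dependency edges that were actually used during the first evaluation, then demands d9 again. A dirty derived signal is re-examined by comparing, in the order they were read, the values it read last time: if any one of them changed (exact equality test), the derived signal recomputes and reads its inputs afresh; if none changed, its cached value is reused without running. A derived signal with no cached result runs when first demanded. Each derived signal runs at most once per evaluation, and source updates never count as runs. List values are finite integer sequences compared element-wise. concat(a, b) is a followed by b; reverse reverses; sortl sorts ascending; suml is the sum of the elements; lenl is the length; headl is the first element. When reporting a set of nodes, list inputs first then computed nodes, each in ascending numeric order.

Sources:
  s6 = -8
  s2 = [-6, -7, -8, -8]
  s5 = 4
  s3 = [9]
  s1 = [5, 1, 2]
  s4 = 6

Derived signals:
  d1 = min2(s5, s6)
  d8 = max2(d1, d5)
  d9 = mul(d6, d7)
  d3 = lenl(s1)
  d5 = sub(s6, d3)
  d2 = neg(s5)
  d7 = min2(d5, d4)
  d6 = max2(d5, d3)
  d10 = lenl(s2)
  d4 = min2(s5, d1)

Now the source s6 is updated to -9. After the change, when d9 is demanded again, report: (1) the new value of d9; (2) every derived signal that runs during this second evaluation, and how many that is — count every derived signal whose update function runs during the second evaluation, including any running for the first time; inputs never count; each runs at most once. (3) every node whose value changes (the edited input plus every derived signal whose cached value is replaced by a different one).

Initial pass — values computed on the first demand:
  d1 = min2(4, -8) = -8
  d3 = lenl([5, 1, 2]) = 3
  d4 = min2(4, -8) = -8
  d5 = sub(-8, 3) = -11
  d6 = max2(-11, 3) = 3
  d7 = min2(-11, -8) = -11
  d9 = mul(3, -11) = -33

Second demand — change propagation:
  d1: re-runs because s6 -8->-9; new result -9.
  d4: re-runs because d1 -8->-9; new result -9.
  d5: re-runs because s6 -8->-9; new result -12.
  d6: re-runs because d5 -11->-12; new result 3 (unchanged).
  d7: re-runs because d5 -11->-12; d4 -8->-9; new result -12.
  d9: re-runs because d7 -11->-12; new result -36.

d9 now evaluates to -36.
Run set: d1, d4, d5, d6, d7, d9 (6 run).
Changed values: s6, d1, d4, d5, d7, d9.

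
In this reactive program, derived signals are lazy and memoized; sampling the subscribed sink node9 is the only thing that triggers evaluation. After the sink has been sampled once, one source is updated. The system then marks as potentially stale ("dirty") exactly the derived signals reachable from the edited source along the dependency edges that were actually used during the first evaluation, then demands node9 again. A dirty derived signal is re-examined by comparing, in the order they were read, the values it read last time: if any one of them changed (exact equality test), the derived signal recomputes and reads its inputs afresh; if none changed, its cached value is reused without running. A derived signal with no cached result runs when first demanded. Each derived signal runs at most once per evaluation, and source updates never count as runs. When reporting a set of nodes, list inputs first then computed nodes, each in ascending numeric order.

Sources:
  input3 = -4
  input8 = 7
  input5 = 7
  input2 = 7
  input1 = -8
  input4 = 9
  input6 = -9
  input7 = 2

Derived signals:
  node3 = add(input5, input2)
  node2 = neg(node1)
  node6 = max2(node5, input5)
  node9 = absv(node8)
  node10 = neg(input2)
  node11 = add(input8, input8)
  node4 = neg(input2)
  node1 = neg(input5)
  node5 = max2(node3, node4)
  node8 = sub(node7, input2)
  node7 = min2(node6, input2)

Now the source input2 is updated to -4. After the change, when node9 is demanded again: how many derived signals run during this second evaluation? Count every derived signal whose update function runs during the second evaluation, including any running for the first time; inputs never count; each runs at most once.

First demand of the output computes:
  node3 = add(7, 7) = 14
  node4 = neg(7) = -7
  node5 = max2(14, -7) = 14
  node6 = max2(14, 7) = 14
  node7 = min2(14, 7) = 7
  node8 = sub(7, 7) = 0
  node9 = absv(0) = 0

After the edit, cleaning proceeds:
  node3: a read changed (input2 7->-4) — executes, giving 3.
  node4: a read changed (input2 7->-4) — executes, giving 4.
  node5: a read changed (node3 14->3; node4 -7->4) — executes, giving 4.
  node6: a read changed (node5 14->4) — executes, giving 7.
  node7: a read changed (node6 14->7; input2 7->-4) — executes, giving -4.
  node8: a read changed (node7 7->-4; input2 7->-4) — executes, giving 0 — identical to its old value.
  node9: dirty, but its reads are unchanged (node8 unchanged); cached 0 stands.

Note the absorption at node8: it re-runs yet its value is the same, leaving the output's value untouched.

6 derived signals run: node3, node4, node5, node6, node7, node8.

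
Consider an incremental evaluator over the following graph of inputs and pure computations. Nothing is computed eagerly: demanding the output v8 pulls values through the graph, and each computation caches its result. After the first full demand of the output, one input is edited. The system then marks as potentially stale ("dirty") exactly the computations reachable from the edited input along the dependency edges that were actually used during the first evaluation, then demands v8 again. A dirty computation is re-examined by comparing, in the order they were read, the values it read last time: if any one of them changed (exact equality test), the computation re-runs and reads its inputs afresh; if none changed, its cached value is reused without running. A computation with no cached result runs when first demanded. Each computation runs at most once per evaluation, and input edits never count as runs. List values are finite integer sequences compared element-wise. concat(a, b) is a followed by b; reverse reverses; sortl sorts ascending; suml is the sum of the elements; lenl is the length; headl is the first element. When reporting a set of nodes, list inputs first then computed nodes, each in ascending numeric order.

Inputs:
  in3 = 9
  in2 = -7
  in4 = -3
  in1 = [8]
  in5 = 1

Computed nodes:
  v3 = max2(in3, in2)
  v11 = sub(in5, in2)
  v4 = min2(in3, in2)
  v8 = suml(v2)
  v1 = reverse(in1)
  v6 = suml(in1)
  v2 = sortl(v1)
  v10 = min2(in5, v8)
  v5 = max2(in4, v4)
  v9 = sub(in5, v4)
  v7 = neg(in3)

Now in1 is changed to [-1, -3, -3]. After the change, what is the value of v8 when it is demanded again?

Initial pass — values computed on the first demand:
  v1 = reverse([8]) = [8]
  v2 = sortl([8]) = [8]
  v8 = suml([8]) = 8

Second demand — change propagation:
  v1: re-runs because in1 [8]->[-1, -3, -3]; new result [-3, -3, -1].
  v2: re-runs because v1 [8]->[-3, -3, -1]; new result [-3, -3, -1].
  v8: re-runs because v2 [8]->[-3, -3, -1]; new result -7.

v8 now evaluates to -7.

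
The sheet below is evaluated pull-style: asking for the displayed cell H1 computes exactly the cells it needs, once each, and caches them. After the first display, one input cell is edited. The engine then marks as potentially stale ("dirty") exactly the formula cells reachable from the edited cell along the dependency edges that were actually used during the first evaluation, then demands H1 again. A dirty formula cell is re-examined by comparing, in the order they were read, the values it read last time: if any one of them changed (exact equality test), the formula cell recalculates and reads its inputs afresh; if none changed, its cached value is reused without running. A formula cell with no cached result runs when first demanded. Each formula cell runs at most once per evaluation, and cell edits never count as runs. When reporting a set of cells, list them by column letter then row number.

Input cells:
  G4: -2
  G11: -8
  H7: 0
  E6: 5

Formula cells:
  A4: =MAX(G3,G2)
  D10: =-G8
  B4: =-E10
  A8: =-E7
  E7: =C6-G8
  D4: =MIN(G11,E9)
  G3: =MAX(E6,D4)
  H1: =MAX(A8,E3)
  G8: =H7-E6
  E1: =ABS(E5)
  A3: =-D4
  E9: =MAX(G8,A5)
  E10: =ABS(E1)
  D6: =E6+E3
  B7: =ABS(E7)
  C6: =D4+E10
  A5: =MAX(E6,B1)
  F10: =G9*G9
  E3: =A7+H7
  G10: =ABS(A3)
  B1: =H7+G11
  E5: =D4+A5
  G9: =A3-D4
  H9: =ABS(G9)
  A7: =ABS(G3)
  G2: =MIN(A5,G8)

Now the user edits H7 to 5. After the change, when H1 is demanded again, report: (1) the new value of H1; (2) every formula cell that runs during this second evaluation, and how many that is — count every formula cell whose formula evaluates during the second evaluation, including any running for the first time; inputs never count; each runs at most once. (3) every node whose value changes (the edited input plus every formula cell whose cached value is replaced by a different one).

Demanding H1 again yields 10.
8 formula cells run: A5, A8, B1, E3, E7, E9, G8, H1.
The nodes whose values change: A8, B1, E3, E7, G8, H1, H7.
Note where the cutoff bites: D4 is checked, finds nothing changed, and keeps its cache.

First demand of the output computes:
  B1 = 0 + -8 = -8
  A5 = MAX(5, -8) = 5
  G8 = 0 - 5 = -5
  E9 = MAX(-5, 5) = 5
  D4 = MIN(-8, 5) = -8
  E5 = -8 + 5 = -3
  E1 = ABS(-3) = 3
  E10 = ABS(3) = 3
  C6 = -8 + 3 = -5
  E7 = -5 - -5 = 0
  A8 = -(0) = 0
  G3 = MAX(5, -8) = 5
  A7 = ABS(5) = 5
  E3 = 5 + 0 = 5
  H1 = MAX(0, 5) = 5

After the edit, cleaning proceeds:
  B1: a read changed (H7 0->5) — executes, giving -3.
  A5: a read changed (B1 -8->-3) — executes, giving 5 — identical to its old value.
  G8: a read changed (H7 0->5) — executes, giving 0.
  E9: a read changed (G8 -5->0) — executes, giving 5 — identical to its old value.
  D4: dirty, but its reads are unchanged (G11 unchanged, E9 unchanged); cached -8 stands.
  E5: dirty, but its reads are unchanged (D4 unchanged, A5 unchanged); cached -3 stands.
  E1: dirty, but its reads are unchanged (E5 unchanged); cached 3 stands.
  E10: dirty, but its reads are unchanged (E1 unchanged); cached 3 stands.
  C6: dirty, but its reads are unchanged (D4 unchanged, E10 unchanged); cached -5 stands.
  E7: a read changed (G8 -5->0) — executes, giving -5.
  A8: a read changed (E7 0->-5) — executes, giving 5.
  G3: dirty, but its reads are unchanged (E6 unchanged, D4 unchanged); cached 5 stands.
  A7: dirty, but its reads are unchanged (G3 unchanged); cached 5 stands.
  E3: a read changed (H7 0->5) — executes, giving 10.
  H1: a read changed (A8 0->5; E3 5->10) — executes, giving 10.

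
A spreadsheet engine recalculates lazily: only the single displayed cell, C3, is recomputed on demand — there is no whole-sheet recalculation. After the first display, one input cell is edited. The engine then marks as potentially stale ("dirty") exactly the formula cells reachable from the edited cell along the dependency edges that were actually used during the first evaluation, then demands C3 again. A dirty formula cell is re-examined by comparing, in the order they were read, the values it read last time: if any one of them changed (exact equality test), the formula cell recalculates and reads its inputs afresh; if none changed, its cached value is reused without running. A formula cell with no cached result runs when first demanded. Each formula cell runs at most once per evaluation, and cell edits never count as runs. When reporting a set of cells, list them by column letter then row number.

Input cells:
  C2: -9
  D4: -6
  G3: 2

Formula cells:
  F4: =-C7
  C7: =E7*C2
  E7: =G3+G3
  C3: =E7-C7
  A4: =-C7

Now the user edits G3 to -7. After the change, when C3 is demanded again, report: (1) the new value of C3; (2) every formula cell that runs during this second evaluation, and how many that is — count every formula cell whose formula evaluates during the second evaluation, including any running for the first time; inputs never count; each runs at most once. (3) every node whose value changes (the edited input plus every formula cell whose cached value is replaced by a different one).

New value of C3: -140.
Formula cells that run: C3, C7, E7 — 3 in total.
Values that change: C3, C7, E7, G3.

First evaluation (everything demanded from the output):
  E7 = 2 + 2 = 4
  C7 = 4 * -9 = -36
  C3 = 4 - -36 = 40

Propagation after the edit:
  E7: runs — G3 2->-7; G3 2->-7; result -14.
  C7: runs — E7 4->-14; result 126.
  C3: runs — E7 4->-14; C7 -36->126; result -140.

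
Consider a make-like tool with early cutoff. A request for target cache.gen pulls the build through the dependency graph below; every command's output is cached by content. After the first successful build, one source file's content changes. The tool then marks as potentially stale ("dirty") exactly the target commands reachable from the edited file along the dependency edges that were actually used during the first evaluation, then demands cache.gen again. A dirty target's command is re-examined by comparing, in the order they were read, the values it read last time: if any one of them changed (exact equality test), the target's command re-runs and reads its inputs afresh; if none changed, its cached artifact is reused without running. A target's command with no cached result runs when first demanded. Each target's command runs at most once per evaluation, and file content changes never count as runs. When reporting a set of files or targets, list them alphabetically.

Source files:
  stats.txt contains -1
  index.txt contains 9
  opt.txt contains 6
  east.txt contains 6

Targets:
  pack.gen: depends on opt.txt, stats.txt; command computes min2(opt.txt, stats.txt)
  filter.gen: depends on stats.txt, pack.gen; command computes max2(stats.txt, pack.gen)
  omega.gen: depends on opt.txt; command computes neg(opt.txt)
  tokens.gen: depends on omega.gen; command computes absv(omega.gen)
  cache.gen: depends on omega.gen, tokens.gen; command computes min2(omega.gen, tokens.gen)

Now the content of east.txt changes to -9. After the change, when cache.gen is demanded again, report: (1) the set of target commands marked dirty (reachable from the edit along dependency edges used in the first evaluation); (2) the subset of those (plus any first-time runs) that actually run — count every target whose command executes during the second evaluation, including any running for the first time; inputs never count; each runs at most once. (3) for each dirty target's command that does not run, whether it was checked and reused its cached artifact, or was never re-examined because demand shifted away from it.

The edit dirties: none.
0 target commands run: none.
No dirty target's command escaped a run.
Note the shortcut — nothing in the graph depends on east.txt at all, so no recomputation happens.

First demand of the output computes:
  omega.gen = neg(6) = -6
  tokens.gen = absv(-6) = 6
  cache.gen = min2(-6, 6) = -6

After the edit, cleaning proceeds:
  no node depends on east.txt at all; the second demand re-runs nothing.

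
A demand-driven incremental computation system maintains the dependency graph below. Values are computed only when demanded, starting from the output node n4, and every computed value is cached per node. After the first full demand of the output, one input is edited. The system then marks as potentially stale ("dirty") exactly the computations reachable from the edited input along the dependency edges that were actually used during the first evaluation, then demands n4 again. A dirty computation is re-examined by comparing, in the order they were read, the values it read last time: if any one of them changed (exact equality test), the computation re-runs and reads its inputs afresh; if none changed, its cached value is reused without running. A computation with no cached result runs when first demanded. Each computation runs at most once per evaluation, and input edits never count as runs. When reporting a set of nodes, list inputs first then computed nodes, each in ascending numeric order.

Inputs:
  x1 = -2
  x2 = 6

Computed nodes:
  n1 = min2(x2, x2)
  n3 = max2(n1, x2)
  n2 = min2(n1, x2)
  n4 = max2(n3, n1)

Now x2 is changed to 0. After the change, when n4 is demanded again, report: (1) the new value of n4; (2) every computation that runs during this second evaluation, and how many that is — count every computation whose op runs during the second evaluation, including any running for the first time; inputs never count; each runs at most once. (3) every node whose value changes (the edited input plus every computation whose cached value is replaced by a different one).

New value of n4: 0.
Computations that run: n1, n3, n4 — 3 in total.
Values that change: x2, n1, n3, n4.

First evaluation (everything demanded from the output):
  n1 = min2(6, 6) = 6
  n3 = max2(6, 6) = 6
  n4 = max2(6, 6) = 6

Propagation after the edit:
  n1: runs — x2 6->0; x2 6->0; result 0.
  n3: runs — n1 6->0; x2 6->0; result 0.
  n4: runs — n3 6->0; n1 6->0; result 0.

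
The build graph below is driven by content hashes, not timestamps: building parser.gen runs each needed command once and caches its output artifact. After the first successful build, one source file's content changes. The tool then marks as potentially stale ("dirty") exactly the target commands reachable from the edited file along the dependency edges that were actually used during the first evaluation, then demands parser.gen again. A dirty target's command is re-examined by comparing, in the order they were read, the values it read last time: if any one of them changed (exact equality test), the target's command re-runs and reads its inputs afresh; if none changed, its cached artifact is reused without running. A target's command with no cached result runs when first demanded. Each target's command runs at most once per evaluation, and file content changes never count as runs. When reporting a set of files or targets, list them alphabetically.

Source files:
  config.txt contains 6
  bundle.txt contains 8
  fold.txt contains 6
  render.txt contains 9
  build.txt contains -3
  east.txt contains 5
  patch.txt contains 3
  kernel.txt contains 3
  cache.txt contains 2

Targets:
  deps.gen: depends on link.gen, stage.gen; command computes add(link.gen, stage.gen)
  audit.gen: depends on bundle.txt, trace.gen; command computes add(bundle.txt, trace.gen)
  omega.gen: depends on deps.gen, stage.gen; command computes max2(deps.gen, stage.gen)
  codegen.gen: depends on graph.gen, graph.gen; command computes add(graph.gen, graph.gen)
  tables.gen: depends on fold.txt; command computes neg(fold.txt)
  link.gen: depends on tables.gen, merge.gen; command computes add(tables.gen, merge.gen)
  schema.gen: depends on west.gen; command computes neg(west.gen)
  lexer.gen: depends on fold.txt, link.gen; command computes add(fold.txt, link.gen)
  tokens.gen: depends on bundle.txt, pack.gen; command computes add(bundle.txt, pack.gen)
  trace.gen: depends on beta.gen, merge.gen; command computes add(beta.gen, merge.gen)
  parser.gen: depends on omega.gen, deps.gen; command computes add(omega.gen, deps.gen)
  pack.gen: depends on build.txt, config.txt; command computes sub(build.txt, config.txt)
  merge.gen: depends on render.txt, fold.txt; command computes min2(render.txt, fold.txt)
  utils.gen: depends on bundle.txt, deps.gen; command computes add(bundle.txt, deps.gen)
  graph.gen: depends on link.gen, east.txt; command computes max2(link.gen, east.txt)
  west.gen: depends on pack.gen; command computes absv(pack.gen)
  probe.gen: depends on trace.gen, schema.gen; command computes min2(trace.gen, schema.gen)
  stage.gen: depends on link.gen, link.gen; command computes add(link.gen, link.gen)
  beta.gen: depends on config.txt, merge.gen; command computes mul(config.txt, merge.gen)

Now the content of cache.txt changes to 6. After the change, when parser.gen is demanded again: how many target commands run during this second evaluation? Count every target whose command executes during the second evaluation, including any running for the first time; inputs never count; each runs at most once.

Initial pass — values computed on the first demand:
  merge.gen = min2(9, 6) = 6
  tables.gen = neg(6) = -6
  link.gen = add(-6, 6) = 0
  stage.gen = add(0, 0) = 0
  deps.gen = add(0, 0) = 0
  omega.gen = max2(0, 0) = 0
  parser.gen = add(0, 0) = 0

Second demand — change propagation:
  no demanded computation ever read cache.txt, so the edit dirties nothing and nothing runs.

The important point: nothing the output needs ever reads cache.txt, so the edit is invisible to it.

Run set: none (0 run).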